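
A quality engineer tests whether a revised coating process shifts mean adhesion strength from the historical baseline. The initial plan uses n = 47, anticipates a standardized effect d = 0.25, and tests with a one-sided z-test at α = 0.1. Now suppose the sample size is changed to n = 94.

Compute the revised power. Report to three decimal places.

Power ≈ 0.873

With n = 94: δ = d·√n = 0.25 × √94 = 2.4238. Critical value z_{0.1} = 1.282.
Revised power = P(Z > 1.282 − δ) = Φ(1.142) = 0.8733.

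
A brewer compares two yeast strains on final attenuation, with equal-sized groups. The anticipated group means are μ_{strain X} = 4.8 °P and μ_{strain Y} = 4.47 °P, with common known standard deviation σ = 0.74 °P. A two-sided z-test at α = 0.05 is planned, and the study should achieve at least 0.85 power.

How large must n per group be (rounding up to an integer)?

n = 91 per group

Standardized effect: d = |μ_{strain X} − μ_{strain Y}| / σ = |4.8 − 4.47| / 0.74 = 0.4459
Set Φ(δ − 1.960) = 0.85; then δ − 1.960 = Φ⁻¹(0.85) = 1.036, giving δ = 2.996.
(For δ > 0 the lower-tail rejection region contributes negligibly to power, so the one-term inversion is standard.)
δ = d·√(n/2) ⇒ n = 2(δ/d)² = 2 × (2.996 / 0.4459)² = 90.30.
Rounding up, n = 91 per group.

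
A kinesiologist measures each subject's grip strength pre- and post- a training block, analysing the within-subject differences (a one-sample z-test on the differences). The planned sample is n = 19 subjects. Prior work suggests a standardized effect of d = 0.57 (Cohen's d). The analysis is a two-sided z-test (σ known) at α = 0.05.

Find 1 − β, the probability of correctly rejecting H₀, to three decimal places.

Power ≈ 0.700

Noncentrality parameter: δ = d·√n = 0.57 × √19 = 2.4846
Critical value for a two-sided test at α = 0.05: z_{α/2} = 1.960.
Power = Φ(δ − 1.960) + Φ(−δ − 1.960) = Φ(0.525) + Φ(-4.445) = 0.7001 + 0.0000 = 0.7001.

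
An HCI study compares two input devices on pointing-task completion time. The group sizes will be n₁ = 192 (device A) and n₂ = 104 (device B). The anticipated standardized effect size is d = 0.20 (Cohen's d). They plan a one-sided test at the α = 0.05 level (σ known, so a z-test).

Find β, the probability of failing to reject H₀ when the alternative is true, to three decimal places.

Noncentrality parameter: δ = d / √(1/n₁ + 1/n₂) = 0.20 / √(1/192 + 1/104) = 1.6427
Critical value for a one-sided test at α = 0.05: z_α = 1.645.
Power = P(Z > 1.645 − δ) = Φ(-0.002) = 0.4991.
Type II error: β = 1 − power = 1 − 0.4991 = 0.5009.

β ≈ 0.501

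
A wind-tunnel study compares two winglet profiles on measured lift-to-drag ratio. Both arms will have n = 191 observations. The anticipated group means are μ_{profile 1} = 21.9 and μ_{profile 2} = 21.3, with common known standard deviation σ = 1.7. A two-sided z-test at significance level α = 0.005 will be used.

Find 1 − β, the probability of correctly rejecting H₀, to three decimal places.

Power ≈ 0.740

Standardized effect: d = |μ_{profile 1} − μ_{profile 2}| / σ = |21.9 − 21.3| / 1.7 = 0.3529
Noncentrality parameter: δ = d·√(n/2) = 0.3529 × √(191/2) = 3.4491
Critical value for a two-sided test at α = 0.005: z_{α/2} = 2.807.
Power = Φ(δ − 2.807) + Φ(−δ − 2.807) = Φ(0.642) + Φ(-6.256) = 0.7396 + 0.0000 = 0.7396.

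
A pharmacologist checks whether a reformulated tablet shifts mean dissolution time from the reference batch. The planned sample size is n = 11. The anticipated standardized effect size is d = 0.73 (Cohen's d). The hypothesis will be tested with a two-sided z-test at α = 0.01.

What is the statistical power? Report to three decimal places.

Power ≈ 0.439

Noncentrality parameter: δ = d·√n = 0.73 × √11 = 2.4211
Two-sided α = 0.01 → critical value z_{0.005} = 2.576.
Power = Φ(δ − 2.576) + Φ(−δ − 2.576) = Φ(-0.155) + Φ(-4.997) = 0.4385 + 0.0000 = 0.4385.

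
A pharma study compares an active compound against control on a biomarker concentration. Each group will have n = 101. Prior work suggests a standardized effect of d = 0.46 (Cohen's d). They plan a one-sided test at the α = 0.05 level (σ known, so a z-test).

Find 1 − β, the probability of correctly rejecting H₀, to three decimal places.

Power ≈ 0.948

Noncentrality parameter: δ = d·√(n/2) = 0.46 × √(101/2) = 3.2689
Critical value for a one-sided test at α = 0.05: z_α = 1.645.
Power = Φ(δ − 1.645) = Φ(1.624) = 0.9478.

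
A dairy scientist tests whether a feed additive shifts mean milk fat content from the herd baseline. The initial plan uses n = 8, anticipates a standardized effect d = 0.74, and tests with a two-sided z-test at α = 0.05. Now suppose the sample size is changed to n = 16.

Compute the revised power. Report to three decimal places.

Power ≈ 0.841

With n = 16: δ = d·√n = 0.74 × √16 = 2.9600. Critical value z_{0.025} = 1.960.
Revised power = Φ(δ − 1.960) + Φ(−δ − 1.960) = Φ(1.000) + Φ(-4.920) = 0.8414 + 0.0000 = 0.8414.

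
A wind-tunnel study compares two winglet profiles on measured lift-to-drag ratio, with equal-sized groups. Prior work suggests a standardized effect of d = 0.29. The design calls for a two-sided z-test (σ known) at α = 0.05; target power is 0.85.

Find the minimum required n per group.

n = 214 per group

For power 0.85 need Φ(δ − z_{0.025}) = 0.85, so δ = z_{0.025} + z_{0.15} = 1.960 + 1.036 = 2.996.
(Ignoring the negligible lower-tail rejection probability gives the usual closed-form inversion.)
δ = d·√(n/2) ⇒ n = 2(δ/d)² = 2 × (2.996 / 0.29)² = 213.52.
Rounding up, n = 214 per group.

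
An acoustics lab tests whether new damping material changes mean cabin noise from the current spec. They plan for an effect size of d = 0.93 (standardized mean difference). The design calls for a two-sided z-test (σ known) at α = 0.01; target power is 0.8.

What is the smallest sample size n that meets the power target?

Set Φ(δ − 2.576) = 0.8; then δ − 2.576 = Φ⁻¹(0.8) = 0.842, giving δ = 3.417.
(The Φ(−δ − z_{α/2}) term is vanishingly small for δ > 0 and is dropped in the standard sample-size formula.)
δ = d·√n ⇒ n = (δ/d)² = (3.417 / 0.93)² = 13.50.
Round up to the next whole unit.

n = 14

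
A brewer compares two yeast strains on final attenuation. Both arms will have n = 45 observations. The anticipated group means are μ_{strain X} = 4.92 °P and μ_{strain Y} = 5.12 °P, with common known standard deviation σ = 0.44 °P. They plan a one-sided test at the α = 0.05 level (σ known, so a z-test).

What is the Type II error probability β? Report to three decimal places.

β ≈ 0.305

Standardized effect: d = |μ_{strain X} − μ_{strain Y}| / σ = |4.92 − 5.12| / 0.44 = 0.4545
Noncentrality parameter: δ = d·√(n/2) = 0.4545 × √(45/2) = 2.1561
Critical value for a one-sided test at α = 0.05: z_α = 1.645.
Power = P(Z > 1.645 − δ) = Φ(0.511) = 0.6954.
Type II error: β = 1 − power = 1 − 0.6954 = 0.3046.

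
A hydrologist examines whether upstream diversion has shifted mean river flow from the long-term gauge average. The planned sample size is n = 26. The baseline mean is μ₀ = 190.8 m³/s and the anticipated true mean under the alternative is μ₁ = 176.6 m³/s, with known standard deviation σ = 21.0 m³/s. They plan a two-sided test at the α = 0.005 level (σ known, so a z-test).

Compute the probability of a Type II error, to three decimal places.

Standardized effect: d = |μ₁ − μ₀| / σ = |176.6 − 190.8| / 21.0 = 0.6762
Noncentrality parameter: δ = d·√n = 0.6762 × √26 = 3.4479
Two-sided α = 0.005 → critical value z_{0.0025} = 2.807.
Power = Φ(δ − 2.807) + Φ(−δ − 2.807) = Φ(0.641) + Φ(-6.255) = 0.7392 + 0.0000 = 0.7392.
Type II error: β = 1 − power = 1 − 0.7392 = 0.2608.

β ≈ 0.261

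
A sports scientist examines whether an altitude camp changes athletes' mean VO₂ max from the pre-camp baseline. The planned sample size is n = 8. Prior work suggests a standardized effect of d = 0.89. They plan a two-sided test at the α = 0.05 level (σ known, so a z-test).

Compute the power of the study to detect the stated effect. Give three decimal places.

Noncentrality parameter: δ = d·√n = 0.89 × √8 = 2.5173
Two-sided α = 0.05 → critical value z_{0.025} = 1.960.
Power = Φ(δ − 1.960) + Φ(−δ − 1.960) = Φ(0.557) + Φ(-4.477) = 0.7114 + 0.0000 = 0.7114.

Power ≈ 0.711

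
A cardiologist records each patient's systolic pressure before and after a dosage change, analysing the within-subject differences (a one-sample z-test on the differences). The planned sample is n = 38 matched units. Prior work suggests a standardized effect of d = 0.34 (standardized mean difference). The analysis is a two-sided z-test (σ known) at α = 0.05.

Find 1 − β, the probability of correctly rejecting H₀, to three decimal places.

Power ≈ 0.554

Noncentrality parameter: δ = d·√n = 0.34 × √38 = 2.0959
Critical value for a two-sided test at α = 0.05: z_{α/2} = 1.960.
Power = Φ(δ − 1.960) + Φ(−δ − 1.960) = Φ(0.136) + Φ(-4.056) = 0.5541 + 0.0000 = 0.5541.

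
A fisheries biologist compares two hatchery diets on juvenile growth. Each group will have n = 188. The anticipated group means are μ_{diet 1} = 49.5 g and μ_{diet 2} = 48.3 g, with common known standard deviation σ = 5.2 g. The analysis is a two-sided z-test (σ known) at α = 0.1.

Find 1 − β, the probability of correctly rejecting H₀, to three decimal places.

Standardized effect: d = |μ_{diet 1} − μ_{diet 2}| / σ = |49.5 − 48.3| / 5.2 = 0.2308
Noncentrality parameter: δ = d·√(n/2) = 0.2308 × √(188/2) = 2.2374
Critical value for a two-sided test at α = 0.1: z_{α/2} = 1.645.
Power = Φ(δ − 1.645) + Φ(−δ − 1.645) = Φ(0.593) + Φ(-3.882) = 0.7233 + 0.0001 = 0.7233.

Power ≈ 0.723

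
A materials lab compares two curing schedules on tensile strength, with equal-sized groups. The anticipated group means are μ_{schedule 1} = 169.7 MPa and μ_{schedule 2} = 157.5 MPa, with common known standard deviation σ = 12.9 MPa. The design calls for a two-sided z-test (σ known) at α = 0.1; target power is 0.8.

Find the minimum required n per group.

n = 14 per group

Standardized effect: d = |μ_{schedule 1} − μ_{schedule 2}| / σ = |169.7 − 157.5| / 12.9 = 0.9457
For power 0.8 need Φ(δ − z_{0.05}) = 0.8, so δ = z_{0.05} + z_{0.20} = 1.645 + 0.842 = 2.486.
(The Φ(−δ − z_{α/2}) term is vanishingly small for δ > 0 and is dropped in the standard sample-size formula.)
δ = d·√(n/2) ⇒ n = 2(δ/d)² = 2 × (2.486 / 0.9457)² = 13.82.
Rounding up, n = 14 per group.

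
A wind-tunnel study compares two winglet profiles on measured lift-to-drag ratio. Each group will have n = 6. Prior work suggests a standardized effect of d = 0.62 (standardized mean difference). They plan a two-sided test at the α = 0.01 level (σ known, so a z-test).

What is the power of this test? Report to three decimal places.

Noncentrality parameter: δ = d·√(n/2) = 0.62 × √(6/2) = 1.0739
Two-sided α = 0.01 → critical value z_{0.005} = 2.576.
Power = Φ(δ − 2.576) + Φ(−δ − 2.576) = Φ(-1.502) + Φ(-3.650) = 0.0666 + 0.0001 = 0.0667.

Power ≈ 0.067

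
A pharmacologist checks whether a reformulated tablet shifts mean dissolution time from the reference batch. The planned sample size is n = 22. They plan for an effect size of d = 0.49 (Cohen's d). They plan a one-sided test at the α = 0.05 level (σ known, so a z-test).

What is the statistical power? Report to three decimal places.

Noncentrality parameter: δ = d·√n = 0.49 × √22 = 2.2983
One-sided α = 0.05 → critical value z_{0.05} = 1.645.
Power = P(Z > 1.645 − δ) = Φ(0.653) = 0.7433.

Power ≈ 0.743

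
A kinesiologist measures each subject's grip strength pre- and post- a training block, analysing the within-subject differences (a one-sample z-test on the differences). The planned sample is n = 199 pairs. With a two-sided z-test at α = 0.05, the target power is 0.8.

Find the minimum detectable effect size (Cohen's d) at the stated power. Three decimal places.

d ≈ 0.199

Need Φ(δ − 1.960) = 0.8, so δ = 1.960 + 0.842 = 2.802.
(The second rejection-region term Φ(−δ − z_{α/2}) is negligible and dropped.)
δ = d·√n ⇒ d = δ/√n = 2.802/√199 = 0.1986.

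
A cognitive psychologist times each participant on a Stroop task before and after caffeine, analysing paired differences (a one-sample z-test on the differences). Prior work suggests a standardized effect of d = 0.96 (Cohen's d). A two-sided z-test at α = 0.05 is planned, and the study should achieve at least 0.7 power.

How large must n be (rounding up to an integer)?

n = 7

Set Φ(δ − 1.960) = 0.7; then δ − 1.960 = Φ⁻¹(0.7) = 0.524, giving δ = 2.484.
(Ignoring the negligible lower-tail rejection probability gives the usual closed-form inversion.)
δ = d·√n ⇒ n = (δ/d)² = (2.484 / 0.96)² = 6.70.
Rounding up, n = 7.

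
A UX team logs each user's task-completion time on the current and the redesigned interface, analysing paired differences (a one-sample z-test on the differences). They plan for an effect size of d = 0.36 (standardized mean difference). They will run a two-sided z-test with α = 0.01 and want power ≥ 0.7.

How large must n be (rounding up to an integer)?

For power 0.7 need Φ(δ − z_{0.005}) = 0.7, so δ = z_{0.005} + z_{0.30} = 2.576 + 0.524 = 3.100.
(For δ > 0 the lower-tail rejection region contributes negligibly to power, so the one-term inversion is standard.)
δ = d·√n ⇒ n = (δ/d)² = (3.100 / 0.36)² = 74.16.
Round up to the next whole unit.

n = 75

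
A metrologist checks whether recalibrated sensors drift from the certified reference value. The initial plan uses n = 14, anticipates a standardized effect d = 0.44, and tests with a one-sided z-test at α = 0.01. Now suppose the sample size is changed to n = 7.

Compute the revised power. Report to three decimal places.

Power ≈ 0.123

With n = 7: δ = d·√n = 0.44 × √7 = 1.1641. Critical value z_{0.01} = 2.326.
Revised power = P(Z > 2.326 − δ) = Φ(-1.162) = 0.1226.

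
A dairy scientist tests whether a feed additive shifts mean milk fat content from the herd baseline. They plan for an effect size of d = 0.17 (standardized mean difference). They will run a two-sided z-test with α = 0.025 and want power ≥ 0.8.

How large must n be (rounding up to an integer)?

Set Φ(δ − 2.241) = 0.8; then δ − 2.241 = Φ⁻¹(0.8) = 0.842, giving δ = 3.083.
(The Φ(−δ − z_{α/2}) term is vanishingly small for δ > 0 and is dropped in the standard sample-size formula.)
δ = d·√n ⇒ n = (δ/d)² = (3.083 / 0.17)² = 328.89.
Rounding up, n = 329.

n = 329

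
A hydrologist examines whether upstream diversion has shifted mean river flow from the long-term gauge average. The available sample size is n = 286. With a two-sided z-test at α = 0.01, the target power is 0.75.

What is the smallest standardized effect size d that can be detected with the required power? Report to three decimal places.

Need Φ(δ − 2.576) = 0.75, so δ = 2.576 + 0.674 = 3.250.
(Lower-tail contribution to power is negligible for δ > 0.)
δ = d·√n ⇒ d = δ/√n = 3.250/√286 = 0.1922.

d ≈ 0.192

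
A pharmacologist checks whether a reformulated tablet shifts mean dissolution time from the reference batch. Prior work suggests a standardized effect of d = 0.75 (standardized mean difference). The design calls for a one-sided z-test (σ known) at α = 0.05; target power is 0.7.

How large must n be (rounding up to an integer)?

n = 9

Set Φ(δ − 1.645) = 0.7; then δ − 1.645 = Φ⁻¹(0.7) = 0.524, giving δ = 2.169.
δ = d·√n ⇒ n = (δ/d)² = (2.169 / 0.75)² = 8.37.
Rounding up, n = 9.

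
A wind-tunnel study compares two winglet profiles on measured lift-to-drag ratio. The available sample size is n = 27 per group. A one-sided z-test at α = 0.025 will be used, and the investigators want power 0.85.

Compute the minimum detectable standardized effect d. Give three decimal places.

Required noncentrality: δ = z_{0.025} + z_{0.15} = 1.960 + 1.036 = 2.996.
δ = d·√(n/2) ⇒ d = δ/√(n/2) = 2.996/√(27/2) = 0.8155.

d ≈ 0.816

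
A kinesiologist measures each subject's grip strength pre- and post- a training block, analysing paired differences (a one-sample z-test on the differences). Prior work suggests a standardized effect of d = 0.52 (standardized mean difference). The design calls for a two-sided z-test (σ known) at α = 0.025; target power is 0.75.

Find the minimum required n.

Set Φ(δ − 2.241) = 0.75; then δ − 2.241 = Φ⁻¹(0.75) = 0.674, giving δ = 2.916.
(The Φ(−δ − z_{α/2}) term is vanishingly small for δ > 0 and is dropped in the standard sample-size formula.)
δ = d·√n ⇒ n = (δ/d)² = (2.916 / 0.52)² = 31.44.
Round up to the next whole unit.

n = 32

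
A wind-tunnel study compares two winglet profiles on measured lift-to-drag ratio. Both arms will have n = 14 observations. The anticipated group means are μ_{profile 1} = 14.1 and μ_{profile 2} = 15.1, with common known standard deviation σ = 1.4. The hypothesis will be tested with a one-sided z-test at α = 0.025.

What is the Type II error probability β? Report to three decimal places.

Standardized effect: d = |μ_{profile 1} − μ_{profile 2}| / σ = |14.1 − 15.1| / 1.4 = 0.7143
Noncentrality parameter: δ = d·√(n/2) = 0.7143 × √(14/2) = 1.8898
Critical value for a one-sided test at α = 0.025: z_α = 1.960.
Power = P(Z > 1.960 − δ) = Φ(-0.070) = 0.4720.
Type II error: β = 1 − power = 1 − 0.4720 = 0.5280.

β ≈ 0.528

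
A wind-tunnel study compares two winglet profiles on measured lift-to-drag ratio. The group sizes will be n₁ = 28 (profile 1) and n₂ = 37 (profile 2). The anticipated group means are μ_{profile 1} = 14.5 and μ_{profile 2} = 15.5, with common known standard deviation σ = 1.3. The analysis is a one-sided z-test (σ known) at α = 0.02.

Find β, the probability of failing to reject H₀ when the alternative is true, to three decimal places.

Standardized effect: d = |μ_{profile 1} − μ_{profile 2}| / σ = |14.5 − 15.5| / 1.3 = 0.7692
Noncentrality parameter: δ = d / √(1/n₁ + 1/n₂) = 0.7692 / √(1/28 + 1/37) = 3.0710
One-sided α = 0.02 → critical value z_{0.02} = 2.054.
Power = Φ(δ − 2.054) = Φ(1.017) = 0.8455.
Type II error: β = 1 − power = 1 − 0.8455 = 0.1545.

β ≈ 0.155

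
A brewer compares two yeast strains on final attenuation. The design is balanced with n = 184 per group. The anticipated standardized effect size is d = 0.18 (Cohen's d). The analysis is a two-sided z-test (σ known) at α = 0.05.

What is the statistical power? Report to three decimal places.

Noncentrality parameter: δ = d·√(n/2) = 0.18 × √(184/2) = 1.7265
Critical value for a two-sided test at α = 0.05: z_{α/2} = 1.960.
Power = Φ(δ − 1.960) + Φ(−δ − 1.960) = Φ(-0.233) + Φ(-3.686) = 0.4077 + 0.0001 = 0.4078.

Power ≈ 0.408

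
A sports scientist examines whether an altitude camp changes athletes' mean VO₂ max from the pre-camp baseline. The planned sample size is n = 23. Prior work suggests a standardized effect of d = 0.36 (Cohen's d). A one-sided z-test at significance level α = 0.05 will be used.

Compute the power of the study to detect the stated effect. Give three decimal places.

Power ≈ 0.533

Noncentrality parameter: δ = d·√n = 0.36 × √23 = 1.7265
One-sided α = 0.05 → critical value z_{0.05} = 1.645.
Power = Φ(δ − 1.645) = Φ(0.082) = 0.5325.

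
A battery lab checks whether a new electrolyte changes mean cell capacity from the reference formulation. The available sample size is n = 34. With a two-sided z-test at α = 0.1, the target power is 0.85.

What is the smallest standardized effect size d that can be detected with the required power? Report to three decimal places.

d ≈ 0.460

Required noncentrality: δ = z_{0.05} + z_{0.15} = 1.645 + 1.036 = 2.681.
(The second rejection-region term Φ(−δ − z_{α/2}) is negligible and dropped.)
δ = d·√n ⇒ d = δ/√n = 2.681/√34 = 0.4598.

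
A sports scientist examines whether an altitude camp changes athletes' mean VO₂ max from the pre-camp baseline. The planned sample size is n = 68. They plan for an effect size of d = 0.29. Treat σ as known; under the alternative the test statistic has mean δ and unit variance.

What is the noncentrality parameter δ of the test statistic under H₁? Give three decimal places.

δ ≈ 2.391

δ = d·√n = 0.29 × √68 = 2.3914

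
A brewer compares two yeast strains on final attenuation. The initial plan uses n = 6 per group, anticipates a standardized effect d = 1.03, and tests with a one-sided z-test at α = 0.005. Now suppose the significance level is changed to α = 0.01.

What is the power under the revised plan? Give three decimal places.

δ = d·√(n/2) = 1.03 × √(6/2) = 1.7840 (unchanged). New critical value: z_{0.01} = 2.326.
Revised power = P(Z > 2.326 − δ) = Φ(-0.542) = 0.2938.

Power ≈ 0.294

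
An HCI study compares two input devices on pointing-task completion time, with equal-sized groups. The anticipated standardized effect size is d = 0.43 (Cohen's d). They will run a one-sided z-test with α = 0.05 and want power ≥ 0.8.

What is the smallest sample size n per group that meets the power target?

n = 67 per group

For power 0.8 need Φ(δ − z_{0.05}) = 0.8, so δ = z_{0.05} + z_{0.20} = 1.645 + 0.842 = 2.486.
δ = d·√(n/2) ⇒ n = 2(δ/d)² = 2 × (2.486 / 0.43)² = 66.87.
Rounding up, n = 67 per group.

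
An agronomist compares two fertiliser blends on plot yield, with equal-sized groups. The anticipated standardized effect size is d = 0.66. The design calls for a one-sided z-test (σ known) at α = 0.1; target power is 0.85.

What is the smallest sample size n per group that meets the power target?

For power 0.85 need Φ(δ − z_{0.1}) = 0.85, so δ = z_{0.1} + z_{0.15} = 1.282 + 1.036 = 2.318.
δ = d·√(n/2) ⇒ n = 2(δ/d)² = 2 × (2.318 / 0.66)² = 24.67.
Rounding up, n = 25 per group.

n = 25 per group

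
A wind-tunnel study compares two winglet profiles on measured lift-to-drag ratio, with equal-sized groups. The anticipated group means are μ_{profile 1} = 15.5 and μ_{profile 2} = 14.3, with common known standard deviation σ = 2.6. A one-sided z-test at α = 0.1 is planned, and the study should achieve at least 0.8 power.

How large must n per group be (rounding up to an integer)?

n = 43 per group

Standardized effect: d = |μ_{profile 1} − μ_{profile 2}| / σ = |15.5 − 14.3| / 2.6 = 0.4615
For power 0.8 need Φ(δ − z_{0.1}) = 0.8, so δ = z_{0.1} + z_{0.20} = 1.282 + 0.842 = 2.123.
δ = d·√(n/2) ⇒ n = 2(δ/d)² = 2 × (2.123 / 0.4615)² = 42.32.
Round up to the next whole unit.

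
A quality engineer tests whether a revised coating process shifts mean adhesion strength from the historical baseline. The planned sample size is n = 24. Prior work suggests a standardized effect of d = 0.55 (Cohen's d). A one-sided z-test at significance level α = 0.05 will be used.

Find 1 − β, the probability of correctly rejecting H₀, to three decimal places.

Noncentrality parameter: δ = d·√n = 0.55 × √24 = 2.6944
Critical value for a one-sided test at α = 0.05: z_α = 1.645.
Power = P(Z > 1.645 − δ) = Φ(1.050) = 0.8530.

Power ≈ 0.853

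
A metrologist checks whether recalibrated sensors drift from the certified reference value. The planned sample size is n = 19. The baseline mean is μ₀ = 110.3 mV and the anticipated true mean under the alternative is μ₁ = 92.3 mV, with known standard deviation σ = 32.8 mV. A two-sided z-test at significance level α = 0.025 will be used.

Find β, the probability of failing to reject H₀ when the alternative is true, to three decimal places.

β ≈ 0.440

Standardized effect: d = |μ₁ − μ₀| / σ = |92.3 − 110.3| / 32.8 = 0.5488
Noncentrality parameter: δ = d·√n = 0.5488 × √19 = 2.3921
Critical value for a two-sided test at α = 0.025: z_{α/2} = 2.241.
Power = Φ(δ − 2.241) + Φ(−δ − 2.241) = Φ(0.151) + Φ(-4.633) = 0.5599 + 0.0000 = 0.5599.
Type II error: β = 1 − power = 1 − 0.5599 = 0.4401.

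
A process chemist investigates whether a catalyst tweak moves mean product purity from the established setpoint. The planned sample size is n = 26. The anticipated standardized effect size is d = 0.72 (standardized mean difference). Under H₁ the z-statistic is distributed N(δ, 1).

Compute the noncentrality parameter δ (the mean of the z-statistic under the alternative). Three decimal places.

δ ≈ 3.671

The noncentrality parameter scales effect size by the design's sample-size factor: δ = d·√n = 0.72 × √26 = 3.6713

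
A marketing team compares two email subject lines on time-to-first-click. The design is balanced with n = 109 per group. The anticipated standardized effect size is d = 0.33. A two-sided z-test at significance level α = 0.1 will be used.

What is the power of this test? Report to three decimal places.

Power ≈ 0.786

Noncentrality parameter: λ = d·√(n/2) = 0.33 × √(109/2) = 2.4362
Two-sided α = 0.1 → critical value z_{0.05} = 1.645.
Power = Φ(λ − 1.645) + Φ(−λ − 1.645) = Φ(0.791) + Φ(-4.081) = 0.7856 + 0.0000 = 0.7857.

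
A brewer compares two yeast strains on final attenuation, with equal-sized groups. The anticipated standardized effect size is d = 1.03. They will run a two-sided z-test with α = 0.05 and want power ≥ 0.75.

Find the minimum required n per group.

For power 0.75 need Φ(δ − z_{0.025}) = 0.75, so δ = z_{0.025} + z_{0.25} = 1.960 + 0.674 = 2.634.
(Ignoring the negligible lower-tail rejection probability gives the usual closed-form inversion.)
δ = d·√(n/2) ⇒ n = 2(δ/d)² = 2 × (2.634 / 1.03)² = 13.08.
Rounding up, n = 14 per group.

n = 14 per group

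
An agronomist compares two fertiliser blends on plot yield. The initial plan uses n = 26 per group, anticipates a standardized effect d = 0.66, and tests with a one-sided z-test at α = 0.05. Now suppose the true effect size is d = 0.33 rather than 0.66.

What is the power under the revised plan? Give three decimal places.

Power ≈ 0.325

With d = 0.33: δ = d·√(n/2) = 0.33 × √(26/2) = 1.1898. Critical value z_{0.05} = 1.645.
Revised power = P(Z > 1.645 − δ) = Φ(-0.455) = 0.3245.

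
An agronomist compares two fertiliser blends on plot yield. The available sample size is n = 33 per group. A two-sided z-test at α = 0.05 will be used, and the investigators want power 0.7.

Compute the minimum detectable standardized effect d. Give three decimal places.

d ≈ 0.612

Required noncentrality: δ = z_{0.025} + z_{0.30} = 1.960 + 0.524 = 2.484.
(The second rejection-region term Φ(−δ − z_{α/2}) is negligible and dropped.)
δ = d·√(n/2) ⇒ d = δ/√(n/2) = 2.484/√(33/2) = 0.6116.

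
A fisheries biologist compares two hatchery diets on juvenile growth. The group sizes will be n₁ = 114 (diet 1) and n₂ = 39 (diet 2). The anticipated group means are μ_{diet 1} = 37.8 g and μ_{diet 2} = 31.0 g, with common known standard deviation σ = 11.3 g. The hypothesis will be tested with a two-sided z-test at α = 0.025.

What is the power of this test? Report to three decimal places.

Standardized effect: d = |μ_{diet 1} − μ_{diet 2}| / σ = |37.8 − 31.0| / 11.3 = 0.6018
Noncentrality parameter: λ = d / √(1/n₁ + 1/n₂) = 0.6018 / √(1/114 + 1/39) = 3.2439
Two-sided α = 0.025 → critical value z_{0.0125} = 2.241.
Power = Φ(λ − 2.241) + Φ(−λ − 2.241) = Φ(1.003) + Φ(-5.485) = 0.8420 + 0.0000 = 0.8420.

Power ≈ 0.842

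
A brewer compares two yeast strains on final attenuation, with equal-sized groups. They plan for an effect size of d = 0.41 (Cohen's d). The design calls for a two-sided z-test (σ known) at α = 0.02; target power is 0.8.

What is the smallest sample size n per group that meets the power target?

n = 120 per group

For power 0.8 need Φ(δ − z_{0.01}) = 0.8, so δ = z_{0.01} + z_{0.20} = 2.326 + 0.842 = 3.168.
(The Φ(−δ − z_{α/2}) term is vanishingly small for δ > 0 and is dropped in the standard sample-size formula.)
δ = d·√(n/2) ⇒ n = 2(δ/d)² = 2 × (3.168 / 0.41)² = 119.41.
Round up to the next whole unit.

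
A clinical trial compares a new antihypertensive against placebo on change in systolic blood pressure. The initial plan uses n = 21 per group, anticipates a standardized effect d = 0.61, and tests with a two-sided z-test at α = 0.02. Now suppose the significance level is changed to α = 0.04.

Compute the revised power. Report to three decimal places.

δ = d·√(n/2) = 0.61 × √(21/2) = 1.9766 (unchanged). New critical value: z_{0.02} = 2.054.
Revised power = Φ(δ − 2.054) + Φ(−δ − 2.054) = Φ(-0.077) + Φ(-4.030) = 0.4693 + 0.0000 = 0.4693.

Power ≈ 0.469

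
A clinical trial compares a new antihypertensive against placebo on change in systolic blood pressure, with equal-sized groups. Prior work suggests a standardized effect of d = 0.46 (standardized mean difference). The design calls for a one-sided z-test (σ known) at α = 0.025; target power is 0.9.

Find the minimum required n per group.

For power 0.9 need Φ(δ − z_{0.025}) = 0.9, so δ = z_{0.025} + z_{0.10} = 1.960 + 1.282 = 3.242.
δ = d·√(n/2) ⇒ n = 2(δ/d)² = 2 × (3.242 / 0.46)² = 99.31.
Rounding up, n = 100 per group.

n = 100 per group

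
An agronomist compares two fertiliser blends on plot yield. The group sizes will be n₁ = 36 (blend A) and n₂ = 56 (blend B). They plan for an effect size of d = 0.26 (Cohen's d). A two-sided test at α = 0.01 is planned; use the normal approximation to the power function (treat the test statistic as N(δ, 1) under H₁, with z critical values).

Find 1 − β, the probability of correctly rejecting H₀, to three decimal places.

Noncentrality parameter: δ = d / √(1/n₁ + 1/n₂) = 0.26 / √(1/36 + 1/56) = 1.2171
Two-sided α = 0.01 → critical value z_{0.005} = 2.576.
Power = Φ(δ − 2.576) + Φ(−δ − 2.576) = Φ(-1.359) + Φ(-3.793) = 0.0871 + 0.0001 = 0.0872.

Power ≈ 0.087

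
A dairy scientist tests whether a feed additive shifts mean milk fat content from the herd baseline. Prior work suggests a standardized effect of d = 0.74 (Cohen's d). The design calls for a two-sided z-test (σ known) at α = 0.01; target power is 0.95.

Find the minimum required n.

n = 33

Set Φ(δ − 2.576) = 0.95; then δ − 2.576 = Φ⁻¹(0.95) = 1.645, giving δ = 4.221.
(Ignoring the negligible lower-tail rejection probability gives the usual closed-form inversion.)
δ = d·√n ⇒ n = (δ/d)² = (4.221 / 0.74)² = 32.53.
Rounding up, n = 33.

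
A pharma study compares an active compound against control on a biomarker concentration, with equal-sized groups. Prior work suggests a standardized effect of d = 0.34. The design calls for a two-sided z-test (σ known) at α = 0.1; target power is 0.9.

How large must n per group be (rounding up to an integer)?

Set Φ(δ − 1.645) = 0.9; then δ − 1.645 = Φ⁻¹(0.9) = 1.282, giving δ = 2.926.
(Ignoring the negligible lower-tail rejection probability gives the usual closed-form inversion.)
δ = d·√(n/2) ⇒ n = 2(δ/d)² = 2 × (2.926 / 0.34)² = 148.16.
Round up to the next whole unit.

n = 149 per group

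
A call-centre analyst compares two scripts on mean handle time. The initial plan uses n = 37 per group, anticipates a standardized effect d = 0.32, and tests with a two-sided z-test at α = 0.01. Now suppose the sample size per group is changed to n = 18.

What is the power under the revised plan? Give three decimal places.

With n = 18 per group: δ = d·√(n/2) = 0.32 × √(18/2) = 0.9600. Critical value z_{0.005} = 2.576.
Revised power = Φ(δ − 2.576) + Φ(−δ − 2.576) = Φ(-1.616) + Φ(-3.536) = 0.0531 + 0.0002 = 0.0533.

Power ≈ 0.053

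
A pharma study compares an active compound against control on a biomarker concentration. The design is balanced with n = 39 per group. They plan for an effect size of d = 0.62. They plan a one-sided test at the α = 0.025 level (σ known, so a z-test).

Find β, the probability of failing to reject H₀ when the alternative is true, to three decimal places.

β ≈ 0.218

Noncentrality parameter: δ = d·√(n/2) = 0.62 × √(39/2) = 2.7378
Critical value for a one-sided test at α = 0.025: z_α = 1.960.
Power = Φ(δ − 1.960) = Φ(0.778) = 0.7817.
Type II error: β = 1 − power = 1 − 0.7817 = 0.2183.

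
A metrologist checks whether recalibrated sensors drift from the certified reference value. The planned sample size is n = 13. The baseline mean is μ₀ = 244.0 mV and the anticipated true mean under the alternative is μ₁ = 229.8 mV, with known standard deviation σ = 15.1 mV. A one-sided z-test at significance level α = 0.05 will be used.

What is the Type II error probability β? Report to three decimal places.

Standardized effect: d = |μ₁ − μ₀| / σ = |229.8 − 244.0| / 15.1 = 0.9404
Noncentrality parameter: δ = d·√n = 0.9404 × √13 = 3.3907
One-sided α = 0.05 → critical value z_{0.05} = 1.645.
Power = Φ(δ − 1.645) = Φ(1.746) = 0.9596.
Type II error: β = 1 − power = 1 − 0.9596 = 0.0404.

β ≈ 0.040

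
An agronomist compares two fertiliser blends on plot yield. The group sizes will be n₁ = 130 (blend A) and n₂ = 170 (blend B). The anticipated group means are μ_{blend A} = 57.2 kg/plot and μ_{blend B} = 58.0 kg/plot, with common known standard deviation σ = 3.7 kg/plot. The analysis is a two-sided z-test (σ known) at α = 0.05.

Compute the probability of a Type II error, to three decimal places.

β ≈ 0.541

Standardized effect: d = |μ_{blend A} − μ_{blend B}| / σ = |57.2 − 58.0| / 3.7 = 0.2162
Noncentrality parameter: δ = d / √(1/n₁ + 1/n₂) = 0.2162 / √(1/130 + 1/170) = 1.8558
Critical value for a two-sided test at α = 0.05: z_{α/2} = 1.960.
Power = Φ(δ − 1.960) + Φ(−δ − 1.960) = Φ(-0.104) + Φ(-3.816) = 0.4585 + 0.0001 = 0.4586.
Type II error: β = 1 − power = 1 − 0.4586 = 0.5414.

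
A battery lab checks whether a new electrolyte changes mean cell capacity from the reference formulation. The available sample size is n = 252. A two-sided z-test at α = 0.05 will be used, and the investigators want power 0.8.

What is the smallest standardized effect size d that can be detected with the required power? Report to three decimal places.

Required noncentrality: δ = z_{0.025} + z_{0.20} = 1.960 + 0.842 = 2.802.
(Lower-tail contribution to power is negligible for δ > 0.)
δ = d·√n ⇒ d = δ/√n = 2.802/√252 = 0.1765.

d ≈ 0.176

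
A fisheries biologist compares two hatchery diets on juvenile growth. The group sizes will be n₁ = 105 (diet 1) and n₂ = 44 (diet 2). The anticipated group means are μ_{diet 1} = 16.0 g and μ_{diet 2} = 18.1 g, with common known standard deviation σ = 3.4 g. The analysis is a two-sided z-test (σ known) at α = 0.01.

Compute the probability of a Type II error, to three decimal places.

Standardized effect: d = |μ_{diet 1} − μ_{diet 2}| / σ = |16.0 − 18.1| / 3.4 = 0.6176
Noncentrality parameter: δ = d / √(1/n₁ + 1/n₂) = 0.6176 / √(1/105 + 1/44) = 3.4393
Critical value for a two-sided test at α = 0.01: z_{α/2} = 2.576.
Power = Φ(δ − 2.576) + Φ(−δ − 2.576) = Φ(0.863) + Φ(-6.015) = 0.8061 + 0.0000 = 0.8061.
Type II error: β = 1 − power = 1 − 0.8061 = 0.1939.

β ≈ 0.194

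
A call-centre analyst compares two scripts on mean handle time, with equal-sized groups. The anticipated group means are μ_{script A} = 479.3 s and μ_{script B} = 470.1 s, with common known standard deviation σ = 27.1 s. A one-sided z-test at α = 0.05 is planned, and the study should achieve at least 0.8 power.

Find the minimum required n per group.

n = 108 per group

Standardized effect: d = |μ_{script A} − μ_{script B}| / σ = |479.3 − 470.1| / 27.1 = 0.3395
For power 0.8 need Φ(δ − z_{0.05}) = 0.8, so δ = z_{0.05} + z_{0.20} = 1.645 + 0.842 = 2.486.
δ = d·√(n/2) ⇒ n = 2(δ/d)² = 2 × (2.486 / 0.3395)² = 107.29.
Round up to the next whole unit.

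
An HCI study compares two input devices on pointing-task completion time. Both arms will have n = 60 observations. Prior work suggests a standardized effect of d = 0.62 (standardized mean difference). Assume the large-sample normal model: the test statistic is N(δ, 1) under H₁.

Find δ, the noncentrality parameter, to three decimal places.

δ = d·√(n/2) = 0.62 × √(60/2) = 3.3959

δ ≈ 3.396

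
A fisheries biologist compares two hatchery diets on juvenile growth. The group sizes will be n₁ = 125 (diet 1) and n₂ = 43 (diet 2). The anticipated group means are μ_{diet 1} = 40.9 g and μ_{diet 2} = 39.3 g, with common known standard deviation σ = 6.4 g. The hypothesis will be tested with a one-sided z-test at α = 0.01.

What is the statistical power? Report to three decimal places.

Power ≈ 0.181

Standardized effect: d = |μ_{diet 1} − μ_{diet 2}| / σ = |40.9 − 39.3| / 6.4 = 0.2500
Noncentrality parameter: δ = d / √(1/n₁ + 1/n₂) = 0.2500 / √(1/125 + 1/43) = 1.4141
Critical value for a one-sided test at α = 0.01: z_α = 2.326.
Power = Φ(δ − 2.326) = Φ(-0.912) = 0.1808.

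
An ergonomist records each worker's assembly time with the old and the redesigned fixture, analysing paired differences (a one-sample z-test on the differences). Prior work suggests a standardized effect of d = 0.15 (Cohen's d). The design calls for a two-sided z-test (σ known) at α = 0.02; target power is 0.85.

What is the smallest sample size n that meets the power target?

For power 0.85 need Φ(δ − z_{0.01}) = 0.85, so δ = z_{0.01} + z_{0.15} = 2.326 + 1.036 = 3.363.
(The Φ(−δ − z_{α/2}) term is vanishingly small for δ > 0 and is dropped in the standard sample-size formula.)
δ = d·√n ⇒ n = (δ/d)² = (3.363 / 0.15)² = 502.59.
Round up to the next whole unit.

n = 503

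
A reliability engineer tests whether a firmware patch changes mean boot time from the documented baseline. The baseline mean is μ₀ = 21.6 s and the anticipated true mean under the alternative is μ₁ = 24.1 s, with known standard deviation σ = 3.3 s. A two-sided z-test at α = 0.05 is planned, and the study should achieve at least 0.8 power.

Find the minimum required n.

Standardized effect: d = |μ₁ − μ₀| / σ = |24.1 − 21.6| / 3.3 = 0.7576
Set Φ(δ − 1.960) = 0.8; then δ − 1.960 = Φ⁻¹(0.8) = 0.842, giving δ = 2.802.
(The Φ(−δ − z_{α/2}) term is vanishingly small for δ > 0 and is dropped in the standard sample-size formula.)
δ = d·√n ⇒ n = (δ/d)² = (2.802 / 0.7576)² = 13.68.
Rounding up, n = 14.

n = 14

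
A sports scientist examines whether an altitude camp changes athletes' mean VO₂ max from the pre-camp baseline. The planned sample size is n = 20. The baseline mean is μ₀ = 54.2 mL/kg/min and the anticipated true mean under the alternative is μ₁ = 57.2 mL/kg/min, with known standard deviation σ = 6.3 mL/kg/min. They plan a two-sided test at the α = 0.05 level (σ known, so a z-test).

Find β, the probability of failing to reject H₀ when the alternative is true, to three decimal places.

β ≈ 0.433

Standardized effect: d = |μ₁ − μ₀| / σ = |57.2 − 54.2| / 6.3 = 0.4762
Noncentrality parameter: δ = d·√n = 0.4762 × √20 = 2.1296
Critical value for a two-sided test at α = 0.05: z_{α/2} = 1.960.
Power = Φ(δ − 1.960) + Φ(−δ − 1.960) = Φ(0.170) + Φ(-4.090) = 0.5673 + 0.0000 = 0.5674.
Type II error: β = 1 − power = 1 − 0.5674 = 0.4326.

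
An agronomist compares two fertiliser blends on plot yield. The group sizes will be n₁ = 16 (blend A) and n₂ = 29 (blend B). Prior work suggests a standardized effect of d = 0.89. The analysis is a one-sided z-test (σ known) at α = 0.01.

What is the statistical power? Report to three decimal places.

Noncentrality parameter: δ = d / √(1/n₁ + 1/n₂) = 0.89 / √(1/16 + 1/29) = 2.8579
One-sided α = 0.01 → critical value z_{0.01} = 2.326.
Power = Φ(δ − 2.326) = Φ(0.532) = 0.7025.

Power ≈ 0.702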